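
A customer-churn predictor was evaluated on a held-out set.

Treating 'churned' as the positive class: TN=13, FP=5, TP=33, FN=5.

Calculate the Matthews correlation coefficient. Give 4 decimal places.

0.5906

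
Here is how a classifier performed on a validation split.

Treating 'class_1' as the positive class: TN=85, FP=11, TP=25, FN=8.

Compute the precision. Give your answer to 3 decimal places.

0.694

Precision = TP/(TP+FP) = 25/(25+11) = 25/36 = 0.694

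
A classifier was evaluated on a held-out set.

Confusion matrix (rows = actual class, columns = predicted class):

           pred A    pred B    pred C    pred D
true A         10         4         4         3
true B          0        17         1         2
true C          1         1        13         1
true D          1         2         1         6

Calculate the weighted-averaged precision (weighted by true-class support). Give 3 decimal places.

0.711

Per-class precision (TP/(TP+FP)):
  A: TP=10, FP=0+1+1=2 → 10/12 = 0.8333
  B: TP=17, FP=4+1+2=7 → 17/24 = 0.7083
  C: TP=13, FP=4+1+1=6 → 13/19 = 0.6842
  D: TP=6, FP=3+2+1=6 → 6/12 = 0.5000
Weighted-precision = Σ (supportᵢ/N)·precisionᵢ with N=67: (21/67)·0.8333 + (20/67)·0.7083 + (16/67)·0.6842 + (10/67)·0.5000 = 0.711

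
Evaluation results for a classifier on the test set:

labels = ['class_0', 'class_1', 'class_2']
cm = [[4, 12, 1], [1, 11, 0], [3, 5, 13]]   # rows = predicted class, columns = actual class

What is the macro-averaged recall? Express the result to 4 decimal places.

0.6071

Per-class recall (TP/(TP+FN)):
  class_0: TP=4, FN=1+3=4 → 4/8 = 0.50000
  class_1: TP=11, FN=12+5=17 → 11/28 = 0.39286
  class_2: TP=13, FN=1+0=1 → 13/14 = 0.92857
Macro-recall = mean = (0.50000 + 0.39286 + 0.92857) / 3 = 0.6071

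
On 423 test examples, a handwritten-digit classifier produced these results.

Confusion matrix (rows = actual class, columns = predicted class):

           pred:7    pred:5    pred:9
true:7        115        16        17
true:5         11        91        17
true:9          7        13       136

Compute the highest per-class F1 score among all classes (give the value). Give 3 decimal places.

Per-class F1 score (2·TP/(2·TP+FP+FN)):
  7: TP=115, FP=11+7=18, FN=16+17=33 → 230/281 = 0.8185
  5: TP=91, FP=16+13=29, FN=11+17=28 → 182/239 = 0.7615
  9: TP=136, FP=17+17=34, FN=7+13=20 → 272/326 = 0.8344
Highest is class '9' with F1 score = 0.834.

0.834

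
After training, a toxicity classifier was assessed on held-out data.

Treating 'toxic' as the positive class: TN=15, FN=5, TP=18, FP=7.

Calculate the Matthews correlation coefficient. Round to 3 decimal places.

MCC = (TP·TN − FP·FN) / √((TP+FP)(TP+FN)(TN+FP)(TN+FN))
Numerator = 18·15 − 7·5 = 235
Denominator = √(25·23·22·20) = √253000 = 502.9911
MCC = 235 / 502.9911 = 0.467

0.467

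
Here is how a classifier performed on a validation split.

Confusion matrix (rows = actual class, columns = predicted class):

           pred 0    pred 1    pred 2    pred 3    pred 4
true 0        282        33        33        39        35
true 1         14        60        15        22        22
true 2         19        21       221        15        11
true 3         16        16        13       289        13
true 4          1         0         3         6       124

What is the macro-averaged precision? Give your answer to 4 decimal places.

Per-class precision (TP/(TP+FP)):
  0: TP=282, FP=14+19+16+1=50 → 282/332 = 0.84940
  1: TP=60, FP=33+21+16+0=70 → 60/130 = 0.46154
  2: TP=221, FP=33+15+13+3=64 → 221/285 = 0.77544
  3: TP=289, FP=39+22+15+6=82 → 289/371 = 0.77898
  4: TP=124, FP=35+22+11+13=81 → 124/205 = 0.60488
Macro-precision = mean = (0.84940 + 0.46154 + 0.77544 + 0.77898 + 0.60488) / 5 = 0.6940

0.6940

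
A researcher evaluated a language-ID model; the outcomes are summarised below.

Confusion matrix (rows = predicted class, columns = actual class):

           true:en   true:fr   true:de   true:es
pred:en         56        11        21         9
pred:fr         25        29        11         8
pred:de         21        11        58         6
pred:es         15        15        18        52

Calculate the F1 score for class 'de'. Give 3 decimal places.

Take TP from the diagonal, FP from the rest of the 'de' prediction marginal, FN from the rest of the 'de' actual marginal.
F1 score = 2·TP/(2·TP+FP+FN).
de: TP=58, FP=21+11+6=38, FN=21+11+18=50 → 116/204 = 0.5686

0.569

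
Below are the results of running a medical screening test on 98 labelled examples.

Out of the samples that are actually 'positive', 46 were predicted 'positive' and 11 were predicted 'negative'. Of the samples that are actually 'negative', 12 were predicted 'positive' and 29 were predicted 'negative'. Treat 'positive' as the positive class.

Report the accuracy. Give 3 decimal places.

0.765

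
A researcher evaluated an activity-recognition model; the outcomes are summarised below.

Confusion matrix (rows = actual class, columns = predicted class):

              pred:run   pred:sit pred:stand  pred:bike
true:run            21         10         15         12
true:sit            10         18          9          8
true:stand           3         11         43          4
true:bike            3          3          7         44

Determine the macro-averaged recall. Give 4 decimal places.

Per-class recall (TP/(TP+FN)):
  run: TP=21, FN=10+15+12=37 → 21/58 = 0.36207
  sit: TP=18, FN=10+9+8=27 → 18/45 = 0.40000
  stand: TP=43, FN=3+11+4=18 → 43/61 = 0.70492
  bike: TP=44, FN=3+3+7=13 → 44/57 = 0.77193
Macro-recall = mean = (0.36207 + 0.40000 + 0.70492 + 0.77193) / 4 = 0.5597

0.5597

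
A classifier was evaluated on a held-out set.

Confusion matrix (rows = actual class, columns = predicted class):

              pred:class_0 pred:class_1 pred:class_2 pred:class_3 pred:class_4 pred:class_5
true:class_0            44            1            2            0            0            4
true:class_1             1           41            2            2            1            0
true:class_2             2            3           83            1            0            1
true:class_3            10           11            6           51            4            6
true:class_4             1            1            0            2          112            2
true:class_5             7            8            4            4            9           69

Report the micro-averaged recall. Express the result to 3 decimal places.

Micro-averaging pools counts across classes: ΣTP=400, ΣFP=95, ΣFN=95.
Micro-recall = TP/(TP+FN) on pooled counts = 0.808 (equals overall accuracy in single-label multiclass).

0.808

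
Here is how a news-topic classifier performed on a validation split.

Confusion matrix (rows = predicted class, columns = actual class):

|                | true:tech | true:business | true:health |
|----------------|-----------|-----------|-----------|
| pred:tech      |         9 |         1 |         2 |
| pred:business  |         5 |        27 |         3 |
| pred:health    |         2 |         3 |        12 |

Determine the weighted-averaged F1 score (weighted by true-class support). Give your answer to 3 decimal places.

0.745

Per-class F1 score (2·TP/(2·TP+FP+FN)):
  tech: TP=9, FP=1+2=3, FN=5+2=7 → 18/28 = 0.6429
  business: TP=27, FP=5+3=8, FN=1+3=4 → 54/66 = 0.8182
  health: TP=12, FP=2+3=5, FN=2+3=5 → 24/34 = 0.7059
Weighted-F1 score = Σ (supportᵢ/N)·F1 scoreᵢ with N=64: (16/64)·0.6429 + (31/64)·0.8182 + (17/64)·0.7059 = 0.745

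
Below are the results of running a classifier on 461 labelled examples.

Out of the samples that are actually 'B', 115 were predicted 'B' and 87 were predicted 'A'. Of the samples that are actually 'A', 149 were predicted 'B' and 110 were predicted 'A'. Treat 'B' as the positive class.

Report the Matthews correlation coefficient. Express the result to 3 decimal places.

MCC = (TP·TN − FP·FN) / √((TP+FP)(TP+FN)(TN+FP)(TN+FN))
Numerator = 115·110 − 149·87 = -313
Denominator = √(264·202·259·197) = √2720954544 = 52162.7697
MCC = -313 / 52162.7697 = -0.006

-0.006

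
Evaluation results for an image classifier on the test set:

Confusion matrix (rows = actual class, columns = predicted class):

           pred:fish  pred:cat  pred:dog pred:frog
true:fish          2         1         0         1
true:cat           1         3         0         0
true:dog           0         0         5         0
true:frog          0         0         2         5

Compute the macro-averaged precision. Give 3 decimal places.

0.741

Per-class precision (TP/(TP+FP)):
  fish: TP=2, FP=1+0+0=1 → 2/3 = 0.6667
  cat: TP=3, FP=1+0+0=1 → 3/4 = 0.7500
  dog: TP=5, FP=0+0+2=2 → 5/7 = 0.7143
  frog: TP=5, FP=1+0+0=1 → 5/6 = 0.8333
Macro-precision = mean = (0.6667 + 0.7500 + 0.7143 + 0.8333) / 4 = 0.741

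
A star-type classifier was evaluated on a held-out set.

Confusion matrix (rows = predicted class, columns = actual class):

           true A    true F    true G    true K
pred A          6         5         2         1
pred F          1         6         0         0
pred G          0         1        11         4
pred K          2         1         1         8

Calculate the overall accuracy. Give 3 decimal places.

Accuracy = trace / total = (6+6+11+8=31) / 49 = 31/49 = 0.633

0.633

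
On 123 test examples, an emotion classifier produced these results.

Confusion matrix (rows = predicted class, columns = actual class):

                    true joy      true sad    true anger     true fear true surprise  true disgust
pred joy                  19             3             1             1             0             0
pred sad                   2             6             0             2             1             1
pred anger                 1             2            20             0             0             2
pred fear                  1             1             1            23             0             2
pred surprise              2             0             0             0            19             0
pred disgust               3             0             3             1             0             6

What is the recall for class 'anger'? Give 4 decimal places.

0.8000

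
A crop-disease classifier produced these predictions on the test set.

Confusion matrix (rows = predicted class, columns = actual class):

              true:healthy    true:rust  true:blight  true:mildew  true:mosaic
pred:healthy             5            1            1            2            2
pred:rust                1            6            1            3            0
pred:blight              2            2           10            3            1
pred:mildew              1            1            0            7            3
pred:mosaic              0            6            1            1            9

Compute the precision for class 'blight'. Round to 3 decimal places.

0.556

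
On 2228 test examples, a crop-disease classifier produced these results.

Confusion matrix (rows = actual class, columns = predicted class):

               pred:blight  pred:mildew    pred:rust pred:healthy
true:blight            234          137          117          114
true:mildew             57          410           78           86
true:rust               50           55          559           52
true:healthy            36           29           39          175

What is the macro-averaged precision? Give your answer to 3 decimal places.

Per-class precision (TP/(TP+FP)):
  blight: TP=234, FP=57+50+36=143 → 234/377 = 0.6207
  mildew: TP=410, FP=137+55+29=221 → 410/631 = 0.6498
  rust: TP=559, FP=117+78+39=234 → 559/793 = 0.7049
  healthy: TP=175, FP=114+86+52=252 → 175/427 = 0.4098
Macro-precision = mean = (0.6207 + 0.6498 + 0.7049 + 0.4098) / 4 = 0.596

0.596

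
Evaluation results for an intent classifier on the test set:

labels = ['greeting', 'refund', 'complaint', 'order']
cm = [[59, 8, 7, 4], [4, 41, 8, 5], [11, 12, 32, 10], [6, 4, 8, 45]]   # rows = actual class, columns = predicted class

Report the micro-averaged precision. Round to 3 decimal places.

Micro-averaging pools counts across classes: ΣTP=177, ΣFP=87, ΣFN=87.
Micro-precision = TP/(TP+FP) on pooled counts = 0.670 (equals overall accuracy in single-label multiclass).

0.670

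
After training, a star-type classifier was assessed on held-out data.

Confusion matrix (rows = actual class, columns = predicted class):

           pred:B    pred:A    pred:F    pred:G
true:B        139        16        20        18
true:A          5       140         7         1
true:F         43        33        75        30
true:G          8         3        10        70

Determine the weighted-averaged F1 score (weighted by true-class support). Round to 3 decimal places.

0.673

Per-class F1 score (2·TP/(2·TP+FP+FN)):
  B: TP=139, FP=5+43+8=56, FN=16+20+18=54 → 278/388 = 0.7165
  A: TP=140, FP=16+33+3=52, FN=5+7+1=13 → 280/345 = 0.8116
  F: TP=75, FP=20+7+10=37, FN=43+33+30=106 → 150/293 = 0.5119
  G: TP=70, FP=18+1+30=49, FN=8+3+10=21 → 140/210 = 0.6667
Weighted-F1 score = Σ (supportᵢ/N)·F1 scoreᵢ with N=618: (193/618)·0.7165 + (153/618)·0.8116 + (181/618)·0.5119 + (91/618)·0.6667 = 0.673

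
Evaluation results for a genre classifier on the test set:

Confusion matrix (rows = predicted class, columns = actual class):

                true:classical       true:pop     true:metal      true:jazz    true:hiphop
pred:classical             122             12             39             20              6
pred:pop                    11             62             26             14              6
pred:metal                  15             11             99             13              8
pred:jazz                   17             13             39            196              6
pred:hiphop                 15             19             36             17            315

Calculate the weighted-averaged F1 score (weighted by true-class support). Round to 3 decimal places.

Per-class F1 score (2·TP/(2·TP+FP+FN)):
  classical: TP=122, FP=12+39+20+6=77, FN=11+15+17+15=58 → 244/379 = 0.6438
  pop: TP=62, FP=11+26+14+6=57, FN=12+11+13+19=55 → 124/236 = 0.5254
  metal: TP=99, FP=15+11+13+8=47, FN=39+26+39+36=140 → 198/385 = 0.5143
  jazz: TP=196, FP=17+13+39+6=75, FN=20+14+13+17=64 → 392/531 = 0.7382
  hiphop: TP=315, FP=15+19+36+17=87, FN=6+6+8+6=26 → 630/743 = 0.8479
Weighted-F1 score = Σ (supportᵢ/N)·F1 scoreᵢ with N=1137: (180/1137)·0.6438 + (117/1137)·0.5254 + (239/1137)·0.5143 + (260/1137)·0.7382 + (341/1137)·0.8479 = 0.687

0.687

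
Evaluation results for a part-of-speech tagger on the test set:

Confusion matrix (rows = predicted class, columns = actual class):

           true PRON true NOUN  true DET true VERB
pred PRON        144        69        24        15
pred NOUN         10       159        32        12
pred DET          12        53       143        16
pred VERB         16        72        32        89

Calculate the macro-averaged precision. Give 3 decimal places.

Per-class precision (TP/(TP+FP)):
  PRON: TP=144, FP=69+24+15=108 → 144/252 = 0.5714
  NOUN: TP=159, FP=10+32+12=54 → 159/213 = 0.7465
  DET: TP=143, FP=12+53+16=81 → 143/224 = 0.6384
  VERB: TP=89, FP=16+72+32=120 → 89/209 = 0.4258
Macro-precision = mean = (0.5714 + 0.7465 + 0.6384 + 0.4258) / 4 = 0.596

0.596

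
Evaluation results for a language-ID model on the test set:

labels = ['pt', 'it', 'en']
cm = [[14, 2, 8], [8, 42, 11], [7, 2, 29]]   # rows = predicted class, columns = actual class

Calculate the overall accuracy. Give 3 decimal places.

0.691

Accuracy = trace / total = (14+42+29=85) / 123 = 85/123 = 0.691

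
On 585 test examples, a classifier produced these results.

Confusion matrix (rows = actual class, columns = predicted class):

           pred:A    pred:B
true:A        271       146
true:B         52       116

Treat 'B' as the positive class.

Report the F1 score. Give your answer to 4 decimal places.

Precision = TP/(TP+FP) = 116/262 = 0.4427
Recall = TP/(TP+FN) = 116/168 = 0.6905
F1 = 2·TP/(2·TP+FP+FN) = 232/430 = 0.5395

0.5395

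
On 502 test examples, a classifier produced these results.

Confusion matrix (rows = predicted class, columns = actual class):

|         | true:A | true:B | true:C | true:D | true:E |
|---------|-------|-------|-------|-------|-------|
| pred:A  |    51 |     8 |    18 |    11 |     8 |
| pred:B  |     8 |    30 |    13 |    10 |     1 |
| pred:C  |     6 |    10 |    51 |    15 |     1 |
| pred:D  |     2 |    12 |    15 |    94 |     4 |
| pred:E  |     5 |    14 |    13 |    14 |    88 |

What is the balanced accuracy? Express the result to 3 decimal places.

0.619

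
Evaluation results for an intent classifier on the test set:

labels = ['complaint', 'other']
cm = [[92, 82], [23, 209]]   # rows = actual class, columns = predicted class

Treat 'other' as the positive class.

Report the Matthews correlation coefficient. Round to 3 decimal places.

MCC = (TP·TN − FP·FN) / √((TP+FP)(TP+FN)(TN+FP)(TN+FN))
Numerator = 209·92 − 82·23 = 17342
Denominator = √(291·232·174·115) = √1350915120 = 36754.7972
MCC = 17342 / 36754.7972 = 0.472

0.472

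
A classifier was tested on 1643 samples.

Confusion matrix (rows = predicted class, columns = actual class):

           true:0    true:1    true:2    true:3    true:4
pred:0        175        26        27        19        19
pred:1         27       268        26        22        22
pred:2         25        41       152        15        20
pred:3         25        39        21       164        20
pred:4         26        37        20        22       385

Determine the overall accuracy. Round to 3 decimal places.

Accuracy = trace / total = (175+268+152+164+385=1144) / 1643 = 1144/1643 = 0.696

0.696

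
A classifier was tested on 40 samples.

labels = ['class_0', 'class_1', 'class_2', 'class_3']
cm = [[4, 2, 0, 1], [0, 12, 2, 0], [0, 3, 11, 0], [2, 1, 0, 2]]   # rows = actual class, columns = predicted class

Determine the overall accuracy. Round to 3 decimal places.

Accuracy = trace / total = (4+12+11+2=29) / 40 = 29/40 = 0.725

0.725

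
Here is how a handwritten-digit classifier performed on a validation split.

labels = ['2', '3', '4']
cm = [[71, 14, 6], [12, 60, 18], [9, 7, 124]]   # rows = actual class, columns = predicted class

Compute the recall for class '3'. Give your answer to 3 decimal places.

0.667

One-vs-rest for '3': TP = diagonal; FP = other classes predicted '3'; FN = '3' predicted as other.
recall = TP/(TP+FN).
3: TP=60, FN=12+18=30 → 60/90 = 0.6667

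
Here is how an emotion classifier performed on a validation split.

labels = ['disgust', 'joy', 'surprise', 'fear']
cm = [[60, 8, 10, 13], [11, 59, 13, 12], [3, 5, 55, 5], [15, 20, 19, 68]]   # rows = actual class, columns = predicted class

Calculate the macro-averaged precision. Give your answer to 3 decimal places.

0.644

Per-class precision (TP/(TP+FP)):
  disgust: TP=60, FP=11+3+15=29 → 60/89 = 0.6742
  joy: TP=59, FP=8+5+20=33 → 59/92 = 0.6413
  surprise: TP=55, FP=10+13+19=42 → 55/97 = 0.5670
  fear: TP=68, FP=13+12+5=30 → 68/98 = 0.6939
Macro-precision = mean = (0.6742 + 0.6413 + 0.5670 + 0.6939) / 4 = 0.644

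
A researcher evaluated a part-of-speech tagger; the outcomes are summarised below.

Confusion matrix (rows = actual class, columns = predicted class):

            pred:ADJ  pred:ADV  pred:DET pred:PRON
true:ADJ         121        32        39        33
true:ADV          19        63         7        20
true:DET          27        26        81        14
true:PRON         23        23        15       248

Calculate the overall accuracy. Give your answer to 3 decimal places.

Accuracy = trace / total = (121+63+81+248=513) / 791 = 513/791 = 0.649

0.649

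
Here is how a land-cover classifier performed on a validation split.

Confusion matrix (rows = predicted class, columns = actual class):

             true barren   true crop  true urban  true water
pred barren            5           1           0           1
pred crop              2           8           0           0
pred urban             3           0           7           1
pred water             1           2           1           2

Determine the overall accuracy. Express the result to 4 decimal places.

Accuracy = trace / total = (5+8+7+2=22) / 34 = 22/34 = 0.6471

0.6471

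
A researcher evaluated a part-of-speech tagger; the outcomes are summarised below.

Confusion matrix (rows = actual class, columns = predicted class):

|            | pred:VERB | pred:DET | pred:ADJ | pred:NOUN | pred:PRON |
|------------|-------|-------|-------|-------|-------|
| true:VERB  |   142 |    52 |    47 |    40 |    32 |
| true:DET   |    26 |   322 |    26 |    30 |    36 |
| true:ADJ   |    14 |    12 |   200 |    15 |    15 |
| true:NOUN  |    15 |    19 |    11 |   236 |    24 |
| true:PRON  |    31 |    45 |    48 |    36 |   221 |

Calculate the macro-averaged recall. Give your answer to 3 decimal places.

Per-class recall (TP/(TP+FN)):
  VERB: TP=142, FN=52+47+40+32=171 → 142/313 = 0.4537
  DET: TP=322, FN=26+26+30+36=118 → 322/440 = 0.7318
  ADJ: TP=200, FN=14+12+15+15=56 → 200/256 = 0.7813
  NOUN: TP=236, FN=15+19+11+24=69 → 236/305 = 0.7738
  PRON: TP=221, FN=31+45+48+36=160 → 221/381 = 0.5801
Macro-recall = mean = (0.4537 + 0.7318 + 0.7813 + 0.7738 + 0.5801) / 5 = 0.664

0.664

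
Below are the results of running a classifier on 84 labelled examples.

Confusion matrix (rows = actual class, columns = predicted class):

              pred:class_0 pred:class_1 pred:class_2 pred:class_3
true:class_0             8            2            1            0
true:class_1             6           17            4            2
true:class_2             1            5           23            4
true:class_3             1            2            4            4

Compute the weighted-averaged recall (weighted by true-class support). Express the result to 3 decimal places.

Per-class recall (TP/(TP+FN)):
  class_0: TP=8, FN=2+1+0=3 → 8/11 = 0.7273
  class_1: TP=17, FN=6+4+2=12 → 17/29 = 0.5862
  class_2: TP=23, FN=1+5+4=10 → 23/33 = 0.6970
  class_3: TP=4, FN=1+2+4=7 → 4/11 = 0.3636
Weighted-recall = Σ (supportᵢ/N)·recallᵢ with N=84: (11/84)·0.7273 + (29/84)·0.5862 + (33/84)·0.6970 + (11/84)·0.3636 = 0.619

0.619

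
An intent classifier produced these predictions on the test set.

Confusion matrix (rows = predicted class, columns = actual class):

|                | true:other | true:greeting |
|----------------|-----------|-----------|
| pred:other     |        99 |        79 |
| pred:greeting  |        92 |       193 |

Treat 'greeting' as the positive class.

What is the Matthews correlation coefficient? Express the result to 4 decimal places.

0.2306

MCC = (TP·TN − FP·FN) / √((TP+FP)(TP+FN)(TN+FP)(TN+FN))
Numerator = 193·99 − 92·79 = 11839
Denominator = √(285·272·191·178) = √2635524960 = 51337.3642
MCC = 11839 / 51337.3642 = 0.2306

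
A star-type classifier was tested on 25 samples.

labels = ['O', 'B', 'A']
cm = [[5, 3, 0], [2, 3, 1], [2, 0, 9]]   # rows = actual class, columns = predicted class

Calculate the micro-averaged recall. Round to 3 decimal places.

0.680

Micro-averaging pools counts across classes: ΣTP=17, ΣFP=8, ΣFN=8.
Micro-recall = TP/(TP+FN) on pooled counts = 0.680 (equals overall accuracy in single-label multiclass).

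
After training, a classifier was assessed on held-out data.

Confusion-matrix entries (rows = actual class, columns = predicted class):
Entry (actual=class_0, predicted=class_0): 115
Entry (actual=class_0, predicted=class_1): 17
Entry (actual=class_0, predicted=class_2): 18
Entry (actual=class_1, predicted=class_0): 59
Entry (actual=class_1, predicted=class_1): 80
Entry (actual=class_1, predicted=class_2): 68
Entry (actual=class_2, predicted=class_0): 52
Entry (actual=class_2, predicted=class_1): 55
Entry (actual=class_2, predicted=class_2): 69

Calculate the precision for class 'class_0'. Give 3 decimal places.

One-vs-rest for 'class_0': TP = diagonal; FP = other classes predicted 'class_0'; FN = 'class_0' predicted as other.
precision = TP/(TP+FP).
class_0: TP=115, FP=59+52=111 → 115/226 = 0.5088

0.509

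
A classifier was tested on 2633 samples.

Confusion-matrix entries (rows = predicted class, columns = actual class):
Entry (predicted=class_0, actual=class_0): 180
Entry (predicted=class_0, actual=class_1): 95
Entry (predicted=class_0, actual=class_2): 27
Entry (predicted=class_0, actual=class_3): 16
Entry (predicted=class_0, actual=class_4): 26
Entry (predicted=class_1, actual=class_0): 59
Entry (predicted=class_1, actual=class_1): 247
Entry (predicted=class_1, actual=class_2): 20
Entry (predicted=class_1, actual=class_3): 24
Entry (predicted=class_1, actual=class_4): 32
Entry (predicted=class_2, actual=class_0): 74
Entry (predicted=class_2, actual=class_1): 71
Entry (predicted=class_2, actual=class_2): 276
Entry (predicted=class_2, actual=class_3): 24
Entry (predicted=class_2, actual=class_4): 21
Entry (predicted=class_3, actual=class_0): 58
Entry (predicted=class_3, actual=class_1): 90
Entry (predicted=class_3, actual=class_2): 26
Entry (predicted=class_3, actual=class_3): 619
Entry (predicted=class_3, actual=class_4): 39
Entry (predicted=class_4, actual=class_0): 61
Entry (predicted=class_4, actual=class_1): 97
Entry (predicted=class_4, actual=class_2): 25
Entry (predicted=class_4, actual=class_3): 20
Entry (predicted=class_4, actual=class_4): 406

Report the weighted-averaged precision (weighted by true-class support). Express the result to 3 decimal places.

Per-class precision (TP/(TP+FP)):
  class_0: TP=180, FP=95+27+16+26=164 → 180/344 = 0.5233
  class_1: TP=247, FP=59+20+24+32=135 → 247/382 = 0.6466
  class_2: TP=276, FP=74+71+24+21=190 → 276/466 = 0.5923
  class_3: TP=619, FP=58+90+26+39=213 → 619/832 = 0.7440
  class_4: TP=406, FP=61+97+25+20=203 → 406/609 = 0.6667
Weighted-precision = Σ (supportᵢ/N)·precisionᵢ with N=2633: (432/2633)·0.5233 + (600/2633)·0.6466 + (374/2633)·0.5923 + (703/2633)·0.7440 + (524/2633)·0.6667 = 0.649

0.649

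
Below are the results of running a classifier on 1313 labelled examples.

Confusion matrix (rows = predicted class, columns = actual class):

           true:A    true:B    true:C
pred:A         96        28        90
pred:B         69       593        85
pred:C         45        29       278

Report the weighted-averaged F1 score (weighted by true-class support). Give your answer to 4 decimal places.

Per-class F1 score (2·TP/(2·TP+FP+FN)):
  A: TP=96, FP=28+90=118, FN=69+45=114 → 192/424 = 0.45283
  B: TP=593, FP=69+85=154, FN=28+29=57 → 1186/1397 = 0.84896
  C: TP=278, FP=45+29=74, FN=90+85=175 → 556/805 = 0.69068
Weighted-F1 score = Σ (supportᵢ/N)·F1 scoreᵢ with N=1313: (210/1313)·0.45283 + (650/1313)·0.84896 + (453/1313)·0.69068 = 0.7310

0.7310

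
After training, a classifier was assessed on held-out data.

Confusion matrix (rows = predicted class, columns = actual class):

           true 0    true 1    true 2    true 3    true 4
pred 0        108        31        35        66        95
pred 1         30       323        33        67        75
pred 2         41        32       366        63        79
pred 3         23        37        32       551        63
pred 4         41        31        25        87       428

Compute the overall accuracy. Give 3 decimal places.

0.643

Accuracy = trace / total = (108+323+366+551+428=1776) / 2762 = 1776/2762 = 0.643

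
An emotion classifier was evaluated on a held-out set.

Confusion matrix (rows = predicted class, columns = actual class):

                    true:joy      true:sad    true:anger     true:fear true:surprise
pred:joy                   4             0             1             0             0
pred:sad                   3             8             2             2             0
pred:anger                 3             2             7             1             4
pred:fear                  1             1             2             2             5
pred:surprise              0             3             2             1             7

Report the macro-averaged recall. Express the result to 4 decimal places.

0.4412

Per-class recall (TP/(TP+FN)):
  joy: TP=4, FN=3+3+1+0=7 → 4/11 = 0.36364
  sad: TP=8, FN=0+2+1+3=6 → 8/14 = 0.57143
  anger: TP=7, FN=1+2+2+2=7 → 7/14 = 0.50000
  fear: TP=2, FN=0+2+1+1=4 → 2/6 = 0.33333
  surprise: TP=7, FN=0+0+4+5=9 → 7/16 = 0.43750
Macro-recall = mean = (0.36364 + 0.57143 + 0.50000 + 0.33333 + 0.43750) / 5 = 0.4412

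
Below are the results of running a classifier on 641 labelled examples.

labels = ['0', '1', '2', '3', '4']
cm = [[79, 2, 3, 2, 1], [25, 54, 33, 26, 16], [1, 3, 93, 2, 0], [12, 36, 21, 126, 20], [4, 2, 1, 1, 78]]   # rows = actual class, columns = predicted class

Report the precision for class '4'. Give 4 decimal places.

Treat '4' as positive and all other classes as negative.
precision = TP/(TP+FP).
4: TP=78, FP=1+16+0+20=37 → 78/115 = 0.67826

0.6783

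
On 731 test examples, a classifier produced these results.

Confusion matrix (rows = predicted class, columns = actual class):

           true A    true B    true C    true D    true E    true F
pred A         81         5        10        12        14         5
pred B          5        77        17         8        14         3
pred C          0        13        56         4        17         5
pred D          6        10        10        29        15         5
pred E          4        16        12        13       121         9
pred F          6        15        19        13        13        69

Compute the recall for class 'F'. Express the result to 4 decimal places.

Treat 'F' as positive and all other classes as negative.
recall = TP/(TP+FN).
F: TP=69, FN=5+3+5+5+9=27 → 69/96 = 0.71875

0.7188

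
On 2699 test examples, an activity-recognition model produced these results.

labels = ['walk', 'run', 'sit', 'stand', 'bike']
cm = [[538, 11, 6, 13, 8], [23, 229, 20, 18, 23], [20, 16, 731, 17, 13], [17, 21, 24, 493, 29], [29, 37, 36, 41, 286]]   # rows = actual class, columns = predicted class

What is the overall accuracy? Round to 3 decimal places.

Accuracy = trace / total = (538+229+731+493+286=2277) / 2699 = 2277/2699 = 0.844

0.844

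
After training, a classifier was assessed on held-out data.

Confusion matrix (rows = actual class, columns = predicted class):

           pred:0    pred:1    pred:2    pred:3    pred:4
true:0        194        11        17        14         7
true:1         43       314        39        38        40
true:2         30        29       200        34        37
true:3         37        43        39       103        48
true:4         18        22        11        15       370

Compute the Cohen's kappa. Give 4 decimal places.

0.5859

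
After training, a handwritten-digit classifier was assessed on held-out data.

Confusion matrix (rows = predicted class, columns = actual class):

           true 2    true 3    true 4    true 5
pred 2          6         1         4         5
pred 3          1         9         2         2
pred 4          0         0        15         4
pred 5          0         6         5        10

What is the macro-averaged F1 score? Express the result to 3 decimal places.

Per-class F1 score (2·TP/(2·TP+FP+FN)):
  2: TP=6, FP=1+4+5=10, FN=1+0+0=1 → 12/23 = 0.5217
  3: TP=9, FP=1+2+2=5, FN=1+0+6=7 → 18/30 = 0.6000
  4: TP=15, FP=0+0+4=4, FN=4+2+5=11 → 30/45 = 0.6667
  5: TP=10, FP=0+6+5=11, FN=5+2+4=11 → 20/42 = 0.4762
Macro-F1 score = mean = (0.5217 + 0.6000 + 0.6667 + 0.4762) / 4 = 0.566

0.566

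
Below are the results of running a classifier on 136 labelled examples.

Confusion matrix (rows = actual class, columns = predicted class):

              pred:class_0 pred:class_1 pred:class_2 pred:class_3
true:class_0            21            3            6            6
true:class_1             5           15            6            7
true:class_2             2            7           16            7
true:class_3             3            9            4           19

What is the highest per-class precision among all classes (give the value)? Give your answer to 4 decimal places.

0.6774

Per-class precision (TP/(TP+FP)):
  class_0: TP=21, FP=5+2+3=10 → 21/31 = 0.67742
  class_1: TP=15, FP=3+7+9=19 → 15/34 = 0.44118
  class_2: TP=16, FP=6+6+4=16 → 16/32 = 0.50000
  class_3: TP=19, FP=6+7+7=20 → 19/39 = 0.48718
Highest is class 'class_0' with precision = 0.6774.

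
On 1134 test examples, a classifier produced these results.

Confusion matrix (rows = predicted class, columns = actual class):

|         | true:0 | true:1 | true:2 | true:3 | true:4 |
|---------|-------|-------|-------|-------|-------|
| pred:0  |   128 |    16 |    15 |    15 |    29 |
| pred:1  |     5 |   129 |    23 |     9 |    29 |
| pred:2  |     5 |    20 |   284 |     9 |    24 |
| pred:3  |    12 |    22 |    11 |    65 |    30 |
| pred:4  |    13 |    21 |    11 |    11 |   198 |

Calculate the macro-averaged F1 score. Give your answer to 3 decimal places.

0.678

Per-class F1 score (2·TP/(2·TP+FP+FN)):
  0: TP=128, FP=16+15+15+29=75, FN=5+5+12+13=35 → 256/366 = 0.6995
  1: TP=129, FP=5+23+9+29=66, FN=16+20+22+21=79 → 258/403 = 0.6402
  2: TP=284, FP=5+20+9+24=58, FN=15+23+11+11=60 → 568/686 = 0.8280
  3: TP=65, FP=12+22+11+30=75, FN=15+9+9+11=44 → 130/249 = 0.5221
  4: TP=198, FP=13+21+11+11=56, FN=29+29+24+30=112 → 396/564 = 0.7021
Macro-F1 score = mean = (0.6995 + 0.6402 + 0.8280 + 0.5221 + 0.7021) / 5 = 0.678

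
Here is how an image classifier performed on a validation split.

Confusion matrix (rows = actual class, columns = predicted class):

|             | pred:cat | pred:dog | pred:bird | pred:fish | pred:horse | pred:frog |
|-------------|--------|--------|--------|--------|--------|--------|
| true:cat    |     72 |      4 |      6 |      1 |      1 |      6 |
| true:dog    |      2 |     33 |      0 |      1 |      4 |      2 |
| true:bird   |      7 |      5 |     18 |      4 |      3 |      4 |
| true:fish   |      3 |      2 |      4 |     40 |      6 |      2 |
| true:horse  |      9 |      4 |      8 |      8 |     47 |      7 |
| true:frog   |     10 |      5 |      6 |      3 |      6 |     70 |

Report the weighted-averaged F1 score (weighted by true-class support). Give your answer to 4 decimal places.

Per-class F1 score (2·TP/(2·TP+FP+FN)):
  cat: TP=72, FP=2+7+3+9+10=31, FN=4+6+1+1+6=18 → 144/193 = 0.74611
  dog: TP=33, FP=4+5+2+4+5=20, FN=2+0+1+4+2=9 → 66/95 = 0.69474
  bird: TP=18, FP=6+0+4+8+6=24, FN=7+5+4+3+4=23 → 36/83 = 0.43373
  fish: TP=40, FP=1+1+4+8+3=17, FN=3+2+4+6+2=17 → 80/114 = 0.70175
  horse: TP=47, FP=1+4+3+6+6=20, FN=9+4+8+8+7=36 → 94/150 = 0.62667
  frog: TP=70, FP=6+2+4+2+7=21, FN=10+5+6+3+6=30 → 140/191 = 0.73298
Weighted-F1 score = Σ (supportᵢ/N)·F1 scoreᵢ with N=413: (90/413)·0.74611 + (42/413)·0.69474 + (41/413)·0.43373 + (57/413)·0.70175 + (83/413)·0.62667 + (100/413)·0.73298 = 0.6766

0.6766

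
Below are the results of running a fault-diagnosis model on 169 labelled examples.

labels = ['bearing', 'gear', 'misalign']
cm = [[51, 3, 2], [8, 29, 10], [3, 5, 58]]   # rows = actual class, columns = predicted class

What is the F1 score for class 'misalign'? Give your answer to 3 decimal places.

0.853

Treat 'misalign' as positive and all other classes as negative.
F1 score = 2·TP/(2·TP+FP+FN).
misalign: TP=58, FP=2+10=12, FN=3+5=8 → 116/136 = 0.8529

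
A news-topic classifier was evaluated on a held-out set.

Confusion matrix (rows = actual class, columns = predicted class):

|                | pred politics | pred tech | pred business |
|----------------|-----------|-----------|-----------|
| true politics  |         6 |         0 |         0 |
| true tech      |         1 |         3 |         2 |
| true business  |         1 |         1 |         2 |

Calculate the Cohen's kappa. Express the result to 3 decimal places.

0.524

Observed agreement pₒ = trace/N = 11/16 = 0.6875
Expected agreement pₑ = Σ (rowᵢ·colᵢ)/N² = (6·8 + 6·4 + 4·4)/16² = 0.3438
κ = (pₒ − pₑ)/(1 − pₑ) = (0.6875 − 0.3438)/(1 − 0.3438) = 0.524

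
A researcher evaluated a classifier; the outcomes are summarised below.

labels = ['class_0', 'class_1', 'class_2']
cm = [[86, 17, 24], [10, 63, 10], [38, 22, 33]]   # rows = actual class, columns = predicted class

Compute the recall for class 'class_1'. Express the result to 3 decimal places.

recall = TP/(TP+FN).
class_1: TP=63, FN=10+10=20 → 63/83 = 0.7590

0.759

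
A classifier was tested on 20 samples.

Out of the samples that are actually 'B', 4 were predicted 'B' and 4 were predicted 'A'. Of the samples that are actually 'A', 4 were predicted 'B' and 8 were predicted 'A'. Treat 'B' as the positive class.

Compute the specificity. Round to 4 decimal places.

0.6667

Specificity = TN/(TN+FP) = 8/(8+4) = 0.6667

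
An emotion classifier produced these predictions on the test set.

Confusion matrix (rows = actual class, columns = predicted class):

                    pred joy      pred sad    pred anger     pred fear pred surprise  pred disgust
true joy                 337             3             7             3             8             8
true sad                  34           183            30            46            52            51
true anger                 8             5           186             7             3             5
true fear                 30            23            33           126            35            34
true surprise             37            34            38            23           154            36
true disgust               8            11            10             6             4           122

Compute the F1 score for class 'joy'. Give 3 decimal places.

0.822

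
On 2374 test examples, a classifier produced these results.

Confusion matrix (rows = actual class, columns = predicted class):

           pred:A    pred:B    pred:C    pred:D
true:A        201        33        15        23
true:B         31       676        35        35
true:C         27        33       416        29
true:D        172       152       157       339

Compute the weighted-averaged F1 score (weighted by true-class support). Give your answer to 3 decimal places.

0.675

Per-class F1 score (2·TP/(2·TP+FP+FN)):
  A: TP=201, FP=31+27+172=230, FN=33+15+23=71 → 402/703 = 0.5718
  B: TP=676, FP=33+33+152=218, FN=31+35+35=101 → 1352/1671 = 0.8091
  C: TP=416, FP=15+35+157=207, FN=27+33+29=89 → 832/1128 = 0.7376
  D: TP=339, FP=23+35+29=87, FN=172+152+157=481 → 678/1246 = 0.5441
Weighted-F1 score = Σ (supportᵢ/N)·F1 scoreᵢ with N=2374: (272/2374)·0.5718 + (777/2374)·0.8091 + (505/2374)·0.7376 + (820/2374)·0.5441 = 0.675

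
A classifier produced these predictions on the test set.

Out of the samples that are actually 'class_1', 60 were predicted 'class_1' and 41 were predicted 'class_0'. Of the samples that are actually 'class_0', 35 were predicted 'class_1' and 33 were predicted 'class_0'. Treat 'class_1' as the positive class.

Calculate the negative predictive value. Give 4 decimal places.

NPV = TN/(TN+FN) = 33/(33+41) = 0.4459

0.4459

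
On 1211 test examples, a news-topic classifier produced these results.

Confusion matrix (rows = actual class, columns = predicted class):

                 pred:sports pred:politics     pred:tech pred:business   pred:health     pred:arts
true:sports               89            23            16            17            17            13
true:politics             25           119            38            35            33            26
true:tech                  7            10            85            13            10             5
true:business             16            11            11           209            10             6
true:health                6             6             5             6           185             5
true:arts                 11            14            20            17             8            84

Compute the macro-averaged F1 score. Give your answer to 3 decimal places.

0.619

Per-class F1 score (2·TP/(2·TP+FP+FN)):
  sports: TP=89, FP=25+7+16+6+11=65, FN=23+16+17+17+13=86 → 178/329 = 0.5410
  politics: TP=119, FP=23+10+11+6+14=64, FN=25+38+35+33+26=157 → 238/459 = 0.5185
  tech: TP=85, FP=16+38+11+5+20=90, FN=7+10+13+10+5=45 → 170/305 = 0.5574
  business: TP=209, FP=17+35+13+6+17=88, FN=16+11+11+10+6=54 → 418/560 = 0.7464
  health: TP=185, FP=17+33+10+10+8=78, FN=6+6+5+6+5=28 → 370/476 = 0.7773
  arts: TP=84, FP=13+26+5+6+5=55, FN=11+14+20+17+8=70 → 168/293 = 0.5734
Macro-F1 score = mean = (0.5410 + 0.5185 + 0.5574 + 0.7464 + 0.7773 + 0.5734) / 6 = 0.619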